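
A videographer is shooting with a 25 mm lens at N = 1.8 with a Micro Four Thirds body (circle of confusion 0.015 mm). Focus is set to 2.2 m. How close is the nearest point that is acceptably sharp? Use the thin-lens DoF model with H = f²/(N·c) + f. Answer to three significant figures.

Hyperfocal distance H = f²/(N·c) + f = 25²/(1.8 × 0.015) + 25 = 625/0.027 + 25 ≈ 23173.1 mm ≈ 23.17 m.
Near limit Dn = s·(H − f)/(H + s − 2f) = 2200 × (23173.1 − 25) / (23173.1 + 2200 − 2 × 25) = 2200 × 23148.1 / 25323.1 ≈ 2011.0 mm ≈ 2.01 m.

2.01 m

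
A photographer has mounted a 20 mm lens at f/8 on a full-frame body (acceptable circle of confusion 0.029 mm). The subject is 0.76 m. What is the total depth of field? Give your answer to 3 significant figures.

Hyperfocal distance H = f²/(N·c) + f = 20²/(8 × 0.029) + 20 = 400/0.232 + 20 ≈ 1744.1 mm ≈ 1.744 m.
Near limit Dn = s·(H − f)/(H + s − 2f) = 760 × (1744.1 − 20) / (1744.1 + 760 − 2 × 20) = 760 × 1724.1 / 2464.1 ≈ 531.77 mm.
Far limit Df = s·(H − f)/(H − s) = 760 × (1744.1 − 20) / (1744.1 − 760) = 760 × 1724.1 / 984.1 ≈ 1331.46 mm.
Depth of field = Df − Dn = 1331.46 − 531.77 ≈ 799.69 mm ≈ 0.800 m.

0.800 m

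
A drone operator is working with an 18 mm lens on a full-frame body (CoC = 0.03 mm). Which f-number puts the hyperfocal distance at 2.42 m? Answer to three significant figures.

Rearrange H = f²/(N·c) + f for N: N = f² / ((H − f)·c).
N = 18² / ((2420 − 18) × 0.03) = 324 / 72.06 ≈ 4.50.

f/4.50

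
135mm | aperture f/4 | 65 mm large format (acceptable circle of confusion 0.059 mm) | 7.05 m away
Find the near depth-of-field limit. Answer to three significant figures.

Hyperfocal distance H = f²/(N·c) + f = 135²/(4 × 0.059) + 135 = 18225/0.236 + 135 ≈ 77359.6 mm ≈ 77.36 m.
Near limit Dn = s·(H − f)/(H + s − 2f) = 7050 × (77359.6 − 135) / (77359.6 + 7050 − 2 × 135) = 7050 × 77224.6 / 84139.6 ≈ 6470.6 mm ≈ 6.47 m.

6.47 m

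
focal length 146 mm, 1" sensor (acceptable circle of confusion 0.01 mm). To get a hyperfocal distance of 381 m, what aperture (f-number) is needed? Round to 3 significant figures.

Rearrange H = f²/(N·c) + f for N: N = f² / ((H − f)·c).
N = 146² / ((381000 − 146) × 0.01) = 21316 / 3809 ≈ 5.60.

f/5.60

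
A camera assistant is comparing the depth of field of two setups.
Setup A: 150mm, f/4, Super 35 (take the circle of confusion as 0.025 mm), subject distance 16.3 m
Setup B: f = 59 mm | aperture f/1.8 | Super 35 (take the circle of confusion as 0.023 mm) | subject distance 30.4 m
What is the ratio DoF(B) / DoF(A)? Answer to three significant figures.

Setup A: H = 150²/(4×0.025) + 150 ≈ 225150.0 mm; DoF = Df − Dn = 17560.5 − 15208.4 ≈ 2352.1 mm.
Setup B: H = 59²/(1.8×0.023) + 59 ≈ 84141.1 mm; DoF = Df − Dn = 47563 − 22339 ≈ 25224 mm.
Ratio = 25224 / 2352.1 ≈ 10.7.

10.7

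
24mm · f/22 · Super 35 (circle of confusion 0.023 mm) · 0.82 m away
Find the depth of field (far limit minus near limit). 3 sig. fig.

2.24 m

Hyperfocal distance H = f²/(N·c) + f = 24²/(22 × 0.023) + 24 = 576/0.506 + 24 ≈ 1162.3 mm ≈ 1.162 m.
Near limit Dn = s·(H − f)/(H + s − 2f) = 820 × (1162.3 − 24) / (1162.3 + 820 − 2 × 24) = 820 × 1138.3 / 1934.3 ≈ 482.6 mm.
Far limit Df = s·(H − f)/(H − s) = 820 × (1162.3 − 24) / (1162.3 − 820) = 820 × 1138.3 / 342.3 ≈ 2726.6 mm.
Depth of field = Df − Dn = 2726.6 − 482.6 ≈ 2244.0 mm ≈ 2.24 m.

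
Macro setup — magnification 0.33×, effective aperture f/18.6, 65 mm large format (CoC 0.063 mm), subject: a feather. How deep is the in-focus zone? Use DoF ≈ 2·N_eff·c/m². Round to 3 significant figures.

At magnification m, DoF ≈ 2·N_eff·c/m² = 2 × 18.6 × 0.063 / 0.33² = 2.344 / 0.1089 ≈ 21.5 mm.

21.5 mm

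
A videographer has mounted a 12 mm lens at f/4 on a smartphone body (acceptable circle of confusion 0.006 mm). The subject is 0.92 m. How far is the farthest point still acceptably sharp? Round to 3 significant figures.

1.08 m

Hyperfocal distance H = f²/(N·c) + f = 12²/(4 × 0.006) + 12 = 144/0.024 + 12 ≈ 6012.0 mm ≈ 6.012 m.
Far limit Df = s·(H − f)/(H − s) = 920 × (6012.0 − 12) / (6012.0 − 920) = 920 × 6000.0 / 5092.0 ≈ 1084.1 mm ≈ 1.08 m.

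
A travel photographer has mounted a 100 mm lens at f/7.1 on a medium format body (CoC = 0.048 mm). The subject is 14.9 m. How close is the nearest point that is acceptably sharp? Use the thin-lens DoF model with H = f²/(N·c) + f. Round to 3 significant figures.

Hyperfocal distance H = f²/(N·c) + f = 100²/(7.1 × 0.048) + 100 = 10000/0.3408 + 100 ≈ 29442.7 mm ≈ 29.44 m.
Near limit Dn = s·(H − f)/(H + s − 2f) = 14900 × (29442.7 − 100) / (29442.7 + 14900 − 2 × 100) = 14900 × 29342.7 / 44142.7 ≈ 9904.4 mm ≈ 9.90 m.

9.90 m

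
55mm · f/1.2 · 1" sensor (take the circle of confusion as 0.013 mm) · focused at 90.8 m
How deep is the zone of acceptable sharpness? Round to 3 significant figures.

109 m

Hyperfocal distance H = f²/(N·c) + f = 55²/(1.2 × 0.013) + 55 = 3025/0.0156 + 55 ≈ 193965.3 mm ≈ 194.0 m.
Near limit Dn = s·(H − f)/(H + s − 2f) = 90800 × (193965.3 − 55) / (193965.3 + 90800 − 2 × 55) = 90800 × 193910.3 / 284655.3 ≈ 61854 mm.
Far limit Df = s·(H − f)/(H − s) = 90800 × (193965.3 − 55) / (193965.3 − 90800) = 90800 × 193910.3 / 103165.3 ≈ 170668 mm.
Depth of field = Df − Dn = 170668 − 61854 ≈ 108814 mm ≈ 109 m.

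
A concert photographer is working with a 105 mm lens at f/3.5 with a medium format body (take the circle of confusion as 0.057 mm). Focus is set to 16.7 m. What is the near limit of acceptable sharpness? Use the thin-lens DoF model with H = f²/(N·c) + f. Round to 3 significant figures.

12.8 m

Hyperfocal distance H = f²/(N·c) + f = 105²/(3.5 × 0.057) + 105 = 11025/0.1995 + 105 ≈ 55368.2 mm ≈ 55.37 m.
Near limit Dn = s·(H − f)/(H + s − 2f) = 16700 × (55368.2 − 105) / (55368.2 + 16700 − 2 × 105) = 16700 × 55263.2 / 71858.2 ≈ 12843 mm ≈ 12.8 m.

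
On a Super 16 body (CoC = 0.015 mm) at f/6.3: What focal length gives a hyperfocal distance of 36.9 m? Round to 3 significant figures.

From H = f²/(N·c) + f, with f ≪ H: f ≈ √(H·N·c) = √(36900 × 6.3 × 0.015) = √3487.1 ≈ 59.05 mm.
Exact: f² + N·c·f − N·c·H = 0 ⇒ f = (−N·c + √((N·c)² + 4·N·c·H))/2 = (−0.0945 + √13948)/2 ≈ 59.004 mm ≈ 59.0 mm.

59.0 mm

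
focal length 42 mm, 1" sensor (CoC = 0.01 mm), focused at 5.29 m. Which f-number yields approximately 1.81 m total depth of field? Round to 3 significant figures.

Write h = H − f = f²/(N·c). The thin-lens limits are Dn = s·h/(h + (s−f)) and Df = s·h/(h − (s−f)), so DoF = Df − Dn = 2·s·(s−f)·h / (h² − (s−f)²).
That is a quadratic in h: DoF·h² − 2·s·(s−f)·h − DoF·(s−f)² = 0 ⇒ h = (s−f)·(s + √(s² + DoF²)) / DoF = 5248 × (5290 + √(5290² + 1810²)) / 1810 = 5248 × (5290 + 5591.08) / 1810 ≈ 31549 mm.
Then N = f²/(c·h) = 42² / (0.01 × 31549) = 1764 / 315.49 ≈ 5.59.

f/5.59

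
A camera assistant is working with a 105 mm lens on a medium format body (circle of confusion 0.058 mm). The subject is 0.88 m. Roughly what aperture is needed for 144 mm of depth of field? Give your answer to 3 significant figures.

f/19.9

Write h = H − f = f²/(N·c). The thin-lens limits are Dn = s·h/(h + (s−f)) and Df = s·h/(h − (s−f)), so DoF = Df − Dn = 2·s·(s−f)·h / (h² − (s−f)²).
That is a quadratic in h: DoF·h² − 2·s·(s−f)·h − DoF·(s−f)² = 0 ⇒ h = (s−f)·(s + √(s² + DoF²)) / DoF = 775 × (880 + √(880² + 144²)) / 144 = 775 × (880 + 891.704) / 144 ≈ 9535.2 mm.
Then N = f²/(c·h) = 105² / (0.058 × 9535.2) = 11025 / 553.04 ≈ 19.9.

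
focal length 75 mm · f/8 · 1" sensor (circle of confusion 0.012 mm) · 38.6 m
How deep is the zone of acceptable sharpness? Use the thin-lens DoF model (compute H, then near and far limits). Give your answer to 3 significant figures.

89.4 m

Hyperfocal distance H = f²/(N·c) + f = 75²/(8 × 0.012) + 75 = 5625/0.096 + 75 ≈ 58668.8 mm ≈ 58.67 m.
Near limit Dn = s·(H − f)/(H + s − 2f) = 38600 × (58668.8 − 75) / (58668.8 + 38600 − 2 × 75) = 38600 × 58593.8 / 97118.8 ≈ 23288 mm.
Far limit Df = s·(H − f)/(H − s) = 38600 × (58668.8 − 75) / (58668.8 − 38600) = 38600 × 58593.8 / 20068.8 ≈ 112699 mm.
Depth of field = Df − Dn = 112699 − 23288 ≈ 89411 mm ≈ 89.4 m.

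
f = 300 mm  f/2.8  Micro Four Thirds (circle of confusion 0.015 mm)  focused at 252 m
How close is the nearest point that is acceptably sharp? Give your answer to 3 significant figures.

Hyperfocal distance H = f²/(N·c) + f = 300²/(2.8 × 0.015) + 300 = 90000/0.042 + 300 ≈ 2143157.1 mm ≈ 2143 m.
Near limit Dn = s·(H − f)/(H + s − 2f) = 252000 × (2143157.1 − 300) / (2143157.1 + 252000 − 2 × 300) = 252000 × 2142857.1 / 2394557.1 ≈ 225511 mm ≈ 226 m.

226 m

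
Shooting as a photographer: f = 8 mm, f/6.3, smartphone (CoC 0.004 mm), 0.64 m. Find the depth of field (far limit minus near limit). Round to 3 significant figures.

Hyperfocal distance H = f²/(N·c) + f = 8²/(6.3 × 0.004) + 8 = 64/0.0252 + 8 ≈ 2547.7 mm ≈ 2.548 m.
Near limit Dn = s·(H − f)/(H + s − 2f) = 640 × (2547.7 − 8) / (2547.7 + 640 − 2 × 8) = 640 × 2539.7 / 3171.7 ≈ 512.47 mm.
Far limit Df = s·(H − f)/(H − s) = 640 × (2547.7 − 8) / (2547.7 − 640) = 640 × 2539.7 / 1907.7 ≈ 852.03 mm.
Depth of field = Df − Dn = 852.03 − 512.47 ≈ 339.56 mm.

340 mm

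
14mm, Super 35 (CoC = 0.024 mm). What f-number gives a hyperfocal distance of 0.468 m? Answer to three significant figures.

f/18

Rearrange H = f²/(N·c) + f for N: N = f² / ((H − f)·c).
N = 14² / ((468 − 14) × 0.024) = 196 / 10.90 ≈ 18.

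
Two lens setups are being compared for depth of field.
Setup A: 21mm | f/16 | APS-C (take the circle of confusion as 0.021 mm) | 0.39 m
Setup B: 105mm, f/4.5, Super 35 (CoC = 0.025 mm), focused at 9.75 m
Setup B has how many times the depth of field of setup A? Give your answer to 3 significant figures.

Setup A: H = 21²/(16×0.021) + 21 ≈ 1333.5 mm; DoF = Df − Dn = 542.53 − 304.42 ≈ 238.11 mm.
Setup B: H = 105²/(4.5×0.025) + 105 ≈ 98105.0 mm; DoF = Df − Dn = 10814.3 − 8876.4 ≈ 1937.9 mm.
Ratio = 1937.9 / 238.11 ≈ 8.14.

8.14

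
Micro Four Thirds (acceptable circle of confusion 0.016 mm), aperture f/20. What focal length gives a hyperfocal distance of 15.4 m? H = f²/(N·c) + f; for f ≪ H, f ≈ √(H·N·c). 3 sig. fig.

70.0 mm

From H = f²/(N·c) + f, with f ≪ H: f ≈ √(H·N·c) = √(15400 × 20 × 0.016) = √4928.0 ≈ 70.20 mm.
Exact: f² + N·c·f − N·c·H = 0 ⇒ f = (−N·c + √((N·c)² + 4·N·c·H))/2 = (−0.32 + √19712)/2 ≈ 70.040 mm ≈ 70.0 mm.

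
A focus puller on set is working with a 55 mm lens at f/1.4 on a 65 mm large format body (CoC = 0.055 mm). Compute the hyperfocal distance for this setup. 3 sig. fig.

39.3 m

Hyperfocal distance H = f²/(N·c) + f = 55²/(1.4 × 0.055) + 55 = 3025/0.077 + 55 ≈ 39340.7 mm ≈ 39.3 m.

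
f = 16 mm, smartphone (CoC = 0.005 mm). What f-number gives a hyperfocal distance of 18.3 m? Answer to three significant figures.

Rearrange H = f²/(N·c) + f for N: N = f² / ((H − f)·c).
N = 16² / ((18300 − 16) × 0.005) = 256 / 91.42 ≈ 2.80.

f/2.80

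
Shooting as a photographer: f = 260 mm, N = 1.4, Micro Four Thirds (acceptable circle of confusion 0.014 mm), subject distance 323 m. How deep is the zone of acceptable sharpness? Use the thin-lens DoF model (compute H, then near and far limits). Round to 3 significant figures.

Hyperfocal distance H = f²/(N·c) + f = 260²/(1.4 × 0.014) + 260 = 67600/0.0196 + 260 ≈ 3449239.6 mm ≈ 3449 m.
Near limit Dn = s·(H − f)/(H + s − 2f) = 323000 × (3449239.6 − 260) / (3449239.6 + 323000 − 2 × 260) = 323000 × 3448979.6 / 3771719.6 ≈ 295361 mm.
Far limit Df = s·(H − f)/(H − s) = 323000 × (3449239.6 − 260) / (3449239.6 − 323000) = 323000 × 3448979.6 / 3126239.6 ≈ 356345 mm.
Depth of field = Df − Dn = 356345 − 295361 ≈ 60984 mm ≈ 61.0 m.

61.0 m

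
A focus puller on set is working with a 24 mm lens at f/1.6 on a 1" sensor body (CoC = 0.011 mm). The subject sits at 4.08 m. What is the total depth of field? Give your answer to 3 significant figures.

1.03 m

Hyperfocal distance H = f²/(N·c) + f = 24²/(1.6 × 0.011) + 24 = 576/0.0176 + 24 ≈ 32751.3 mm ≈ 32.75 m.
Near limit Dn = s·(H − f)/(H + s − 2f) = 4080 × (32751.3 − 24) / (32751.3 + 4080 − 2 × 24) = 4080 × 32727.3 / 36783.3 ≈ 3630.1 mm.
Far limit Df = s·(H − f)/(H − s) = 4080 × (32751.3 − 24) / (32751.3 − 4080) = 4080 × 32727.3 / 28671.3 ≈ 4657.2 mm.
Depth of field = Df − Dn = 4657.2 − 3630.1 ≈ 1027.1 mm ≈ 1.03 m.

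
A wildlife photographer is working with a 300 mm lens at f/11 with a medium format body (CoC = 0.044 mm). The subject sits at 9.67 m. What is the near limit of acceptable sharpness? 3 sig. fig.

Hyperfocal distance H = f²/(N·c) + f = 300²/(11 × 0.044) + 300 = 90000/0.484 + 300 ≈ 186250.4 mm ≈ 186.3 m.
Near limit Dn = s·(H − f)/(H + s − 2f) = 9670 × (186250.4 − 300) / (186250.4 + 9670 − 2 × 300) = 9670 × 185950.4 / 195320.4 ≈ 9206.1 mm ≈ 9.21 m.

9.21 m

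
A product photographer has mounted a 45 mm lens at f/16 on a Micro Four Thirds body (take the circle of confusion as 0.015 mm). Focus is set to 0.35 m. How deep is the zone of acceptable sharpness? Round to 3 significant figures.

Hyperfocal distance H = f²/(N·c) + f = 45²/(16 × 0.015) + 45 = 2025/0.24 + 45 ≈ 8482.5 mm ≈ 8.482 m.
Near limit Dn = s·(H − f)/(H + s − 2f) = 350 × (8482.5 − 45) / (8482.5 + 350 − 2 × 45) = 350 × 8437.5 / 8742.5 ≈ 337.790 mm.
Far limit Df = s·(H − f)/(H − s) = 350 × (8482.5 − 45) / (8482.5 − 350) = 350 × 8437.5 / 8132.5 ≈ 363.126 mm.
Depth of field = Df − Dn = 363.126 − 337.790 ≈ 25.336 mm.

25.3 mm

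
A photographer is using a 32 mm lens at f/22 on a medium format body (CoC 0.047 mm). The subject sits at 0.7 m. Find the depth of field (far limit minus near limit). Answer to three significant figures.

1.73 m

Hyperfocal distance H = f²/(N·c) + f = 32²/(22 × 0.047) + 32 = 1024/1.034 + 32 ≈ 1022.3 mm ≈ 1.022 m.
Near limit Dn = s·(H − f)/(H + s − 2f) = 700 × (1022.3 − 32) / (1022.3 + 700 − 2 × 32) = 700 × 990.3 / 1658.3 ≈ 418.0 mm.
Far limit Df = s·(H − f)/(H − s) = 700 × (1022.3 − 32) / (1022.3 − 700) = 700 × 990.3 / 322.3 ≈ 2150.7 mm.
Depth of field = Df − Dn = 2150.7 − 418.0 ≈ 1732.7 mm ≈ 1.73 m.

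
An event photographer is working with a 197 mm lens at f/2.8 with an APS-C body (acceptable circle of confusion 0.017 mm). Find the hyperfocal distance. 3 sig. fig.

Hyperfocal distance H = f²/(N·c) + f = 197²/(2.8 × 0.017) + 197 = 38809/0.0476 + 197 ≈ 815512.1 mm ≈ 816 m.

816 m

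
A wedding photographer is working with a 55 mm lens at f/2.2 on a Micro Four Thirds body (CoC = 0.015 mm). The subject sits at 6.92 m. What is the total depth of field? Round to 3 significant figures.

1.04 m

Hyperfocal distance H = f²/(N·c) + f = 55²/(2.2 × 0.015) + 55 = 3025/0.033 + 55 ≈ 91721.7 mm ≈ 91.72 m.
Near limit Dn = s·(H − f)/(H + s − 2f) = 6920 × (91721.7 − 55) / (91721.7 + 6920 − 2 × 55) = 6920 × 91666.7 / 98531.7 ≈ 6437.9 mm.
Far limit Df = s·(H − f)/(H − s) = 6920 × (91721.7 − 55) / (91721.7 − 6920) = 6920 × 91666.7 / 84801.7 ≈ 7480.2 mm.
Depth of field = Df − Dn = 7480.2 − 6437.9 ≈ 1042.3 mm ≈ 1.04 m.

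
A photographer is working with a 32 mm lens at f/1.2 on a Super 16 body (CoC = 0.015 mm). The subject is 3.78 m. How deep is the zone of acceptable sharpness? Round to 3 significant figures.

0.500 m

Hyperfocal distance H = f²/(N·c) + f = 32²/(1.2 × 0.015) + 32 = 1024/0.018 + 32 ≈ 56920.9 mm ≈ 56.92 m.
Near limit Dn = s·(H − f)/(H + s − 2f) = 3780 × (56920.9 − 32) / (56920.9 + 3780 − 2 × 32) = 3780 × 56888.9 / 60636.9 ≈ 3546.36 mm.
Far limit Df = s·(H − f)/(H − s) = 3780 × (56920.9 − 32) / (56920.9 − 3780) = 3780 × 56888.9 / 53140.9 ≈ 4046.60 mm.
Depth of field = Df − Dn = 4046.60 − 3546.36 ≈ 500.24 mm ≈ 0.500 m.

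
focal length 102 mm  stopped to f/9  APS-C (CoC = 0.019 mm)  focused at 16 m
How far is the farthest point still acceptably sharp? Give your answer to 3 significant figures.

21.7 m

Hyperfocal distance H = f²/(N·c) + f = 102²/(9 × 0.019) + 102 = 10404/0.171 + 102 ≈ 60944.1 mm ≈ 60.94 m.
Far limit Df = s·(H − f)/(H − s) = 16000 × (60944.1 − 102) / (60944.1 − 16000) = 16000 × 60842.1 / 44944.1 ≈ 21660 mm ≈ 21.7 m.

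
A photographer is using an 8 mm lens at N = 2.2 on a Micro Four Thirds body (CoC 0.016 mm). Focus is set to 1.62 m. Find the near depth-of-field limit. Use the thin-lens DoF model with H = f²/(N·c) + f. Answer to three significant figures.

Hyperfocal distance H = f²/(N·c) + f = 8²/(2.2 × 0.016) + 8 = 64/0.0352 + 8 ≈ 1826.2 mm ≈ 1.826 m.
Near limit Dn = s·(H − f)/(H + s − 2f) = 1620 × (1826.2 − 8) / (1826.2 + 1620 − 2 × 8) = 1620 × 1818.2 / 3430.2 ≈ 858.69 mm ≈ 0.859 m.

0.859 m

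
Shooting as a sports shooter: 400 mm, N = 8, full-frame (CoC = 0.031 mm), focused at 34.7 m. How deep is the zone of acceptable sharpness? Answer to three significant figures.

Hyperfocal distance H = f²/(N·c) + f = 400²/(8 × 0.031) + 400 = 160000/0.248 + 400 ≈ 645561.3 mm ≈ 645.6 m.
Near limit Dn = s·(H − f)/(H + s − 2f) = 34700 × (645561.3 − 400) / (645561.3 + 34700 − 2 × 400) = 34700 × 645161.3 / 679461.3 ≈ 32948.3 mm.
Far limit Df = s·(H − f)/(H − s) = 34700 × (645561.3 − 400) / (645561.3 − 34700) = 34700 × 645161.3 / 610861.3 ≈ 36648.4 mm.
Depth of field = Df − Dn = 36648.4 − 32948.3 ≈ 3700.1 mm ≈ 3.70 m.

3.70 m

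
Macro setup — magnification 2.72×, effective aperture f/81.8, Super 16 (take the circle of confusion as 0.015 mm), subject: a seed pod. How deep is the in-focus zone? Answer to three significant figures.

0.332 mm

At magnification m, DoF ≈ 2·N_eff·c/m² = 2 × 81.8 × 0.015 / 2.72² = 2.454 / 7.398 ≈ 0.332 mm.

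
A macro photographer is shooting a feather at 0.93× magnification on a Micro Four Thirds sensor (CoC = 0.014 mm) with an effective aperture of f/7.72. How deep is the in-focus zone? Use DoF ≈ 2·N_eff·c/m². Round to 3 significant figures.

At magnification m, DoF ≈ 2·N_eff·c/m² = 2 × 7.72 × 0.014 / 0.93² = 0.2162 / 0.8649 ≈ 0.25 mm.

0.250 mm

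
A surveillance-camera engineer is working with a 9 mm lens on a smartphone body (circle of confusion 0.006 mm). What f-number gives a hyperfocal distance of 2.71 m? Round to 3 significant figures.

f/5

Rearrange H = f²/(N·c) + f for N: N = f² / ((H − f)·c).
N = 9² / ((2710 − 9) × 0.006) = 81 / 16.21 ≈ 5.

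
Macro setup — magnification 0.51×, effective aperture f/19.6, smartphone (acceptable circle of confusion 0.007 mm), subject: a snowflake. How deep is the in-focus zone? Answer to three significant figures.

1.05 mm

At magnification m, DoF ≈ 2·N_eff·c/m² = 2 × 19.6 × 0.007 / 0.51² = 0.2744 / 0.2601 ≈ 1.05 mm.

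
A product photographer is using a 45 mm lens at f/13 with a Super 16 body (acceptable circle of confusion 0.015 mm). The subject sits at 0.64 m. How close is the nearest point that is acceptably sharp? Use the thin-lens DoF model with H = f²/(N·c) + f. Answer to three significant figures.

0.605 m

Hyperfocal distance H = f²/(N·c) + f = 45²/(13 × 0.015) + 45 = 2025/0.195 + 45 ≈ 10429.6 mm ≈ 10.43 m.
Near limit Dn = s·(H − f)/(H + s − 2f) = 640 × (10429.6 − 45) / (10429.6 + 640 − 2 × 45) = 640 × 10384.6 / 10979.6 ≈ 605.32 mm ≈ 0.605 m.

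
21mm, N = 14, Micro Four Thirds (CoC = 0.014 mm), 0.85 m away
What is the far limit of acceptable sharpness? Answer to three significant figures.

1.35 m

Hyperfocal distance H = f²/(N·c) + f = 21²/(14 × 0.014) + 21 = 441/0.196 + 21 ≈ 2271.0 mm ≈ 2.271 m.
Far limit Df = s·(H − f)/(H − s) = 850 × (2271.0 − 21) / (2271.0 − 850) = 850 × 2250.0 / 1421.0 ≈ 1345.9 mm ≈ 1.35 m.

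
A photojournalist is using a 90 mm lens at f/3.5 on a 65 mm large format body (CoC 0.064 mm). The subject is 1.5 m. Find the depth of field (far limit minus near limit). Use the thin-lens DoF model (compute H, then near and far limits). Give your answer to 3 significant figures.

117 mm

Hyperfocal distance H = f²/(N·c) + f = 90²/(3.5 × 0.064) + 90 = 8100/0.224 + 90 ≈ 36250.7 mm ≈ 36.25 m.
Near limit Dn = s·(H − f)/(H + s − 2f) = 1500 × (36250.7 − 90) / (36250.7 + 1500 − 2 × 90) = 1500 × 36160.7 / 37570.7 ≈ 1443.71 mm.
Far limit Df = s·(H − f)/(H − s) = 1500 × (36250.7 − 90) / (36250.7 − 1500) = 1500 × 36160.7 / 34750.7 ≈ 1560.86 mm.
Depth of field = Df − Dn = 1560.86 − 1443.71 ≈ 117.15 mm.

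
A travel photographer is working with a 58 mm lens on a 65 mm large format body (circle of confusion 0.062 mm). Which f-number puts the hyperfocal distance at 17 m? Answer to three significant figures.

Rearrange H = f²/(N·c) + f for N: N = f² / ((H − f)·c).
N = 58² / ((17000 − 58) × 0.062) = 3364 / 1050 ≈ 3.20.

f/3.20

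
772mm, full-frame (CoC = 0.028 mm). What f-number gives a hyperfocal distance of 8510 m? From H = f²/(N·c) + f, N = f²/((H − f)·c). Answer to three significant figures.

f/2.50

Rearrange H = f²/(N·c) + f for N: N = f² / ((H − f)·c).
N = 772² / ((8510000 − 772) × 0.028) = 595984 / 238258 ≈ 2.50.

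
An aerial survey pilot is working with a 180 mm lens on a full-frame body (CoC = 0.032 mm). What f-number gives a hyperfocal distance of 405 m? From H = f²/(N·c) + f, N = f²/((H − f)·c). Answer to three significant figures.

Rearrange H = f²/(N·c) + f for N: N = f² / ((H − f)·c).
N = 180² / ((405000 − 180) × 0.032) = 32400 / 12954 ≈ 2.50.

f/2.50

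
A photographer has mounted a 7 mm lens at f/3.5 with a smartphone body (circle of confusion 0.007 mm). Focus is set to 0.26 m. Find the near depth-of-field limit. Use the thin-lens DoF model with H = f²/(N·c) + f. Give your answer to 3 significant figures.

231 mm

Hyperfocal distance H = f²/(N·c) + f = 7²/(3.5 × 0.007) + 7 = 49/0.0245 + 7 ≈ 2007.0 mm ≈ 2.007 m.
Near limit Dn = s·(H − f)/(H + s − 2f) = 260 × (2007.0 − 7) / (2007.0 + 260 − 2 × 7) = 260 × 2000.0 / 2253.0 ≈ 230.80 mm.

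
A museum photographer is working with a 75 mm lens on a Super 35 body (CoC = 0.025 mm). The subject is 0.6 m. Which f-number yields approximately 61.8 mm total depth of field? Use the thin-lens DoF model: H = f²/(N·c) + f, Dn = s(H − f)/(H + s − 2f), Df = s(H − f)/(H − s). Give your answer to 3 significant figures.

f/22

Write h = H − f = f²/(N·c). The thin-lens limits are Dn = s·h/(h + (s−f)) and Df = s·h/(h − (s−f)), so DoF = Df − Dn = 2·s·(s−f)·h / (h² − (s−f)²).
That is a quadratic in h: DoF·h² − 2·s·(s−f)·h − DoF·(s−f)² = 0 ⇒ h = (s−f)·(s + √(s² + DoF²)) / DoF = 525 × (600 + √(600² + 61.8²)) / 61.8 = 525 × (600 + 603.174) / 61.8 ≈ 10221 mm.
Then N = f²/(c·h) = 75² / (0.025 × 10221) = 5625 / 255.53 ≈ 22.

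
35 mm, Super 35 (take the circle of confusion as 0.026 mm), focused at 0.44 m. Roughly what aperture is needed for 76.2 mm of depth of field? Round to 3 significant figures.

Write h = H − f = f²/(N·c). The thin-lens limits are Dn = s·h/(h + (s−f)) and Df = s·h/(h − (s−f)), so DoF = Df − Dn = 2·s·(s−f)·h / (h² − (s−f)²).
That is a quadratic in h: DoF·h² − 2·s·(s−f)·h − DoF·(s−f)² = 0 ⇒ h = (s−f)·(s + √(s² + DoF²)) / DoF = 405 × (440 + √(440² + 76.2²)) / 76.2 = 405 × (440 + 446.549) / 76.2 ≈ 4712.0 mm.
Then N = f²/(c·h) = 35² / (0.026 × 4712.0) = 1225 / 122.51 ≈ 10.

f/10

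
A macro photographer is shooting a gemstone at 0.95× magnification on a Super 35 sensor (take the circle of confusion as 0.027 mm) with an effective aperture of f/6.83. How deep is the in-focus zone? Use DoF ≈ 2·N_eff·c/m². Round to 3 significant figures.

At magnification m, DoF ≈ 2·N_eff·c/m² = 2 × 6.83 × 0.027 / 0.95² = 0.3688 / 0.9025 ≈ 0.409 mm.

0.409 mm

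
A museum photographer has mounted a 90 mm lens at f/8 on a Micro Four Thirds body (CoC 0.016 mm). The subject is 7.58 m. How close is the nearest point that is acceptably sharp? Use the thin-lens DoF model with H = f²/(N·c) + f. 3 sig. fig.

6.78 m

Hyperfocal distance H = f²/(N·c) + f = 90²/(8 × 0.016) + 90 = 8100/0.128 + 90 ≈ 63371.2 mm ≈ 63.37 m.
Near limit Dn = s·(H − f)/(H + s − 2f) = 7580 × (63371.2 − 90) / (63371.2 + 7580 − 2 × 90) = 7580 × 63281.2 / 70771.2 ≈ 6777.8 mm ≈ 6.78 m.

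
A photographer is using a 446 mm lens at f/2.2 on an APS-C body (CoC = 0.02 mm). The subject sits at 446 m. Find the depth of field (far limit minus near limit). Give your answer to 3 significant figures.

88.8 m

Hyperfocal distance H = f²/(N·c) + f = 446²/(2.2 × 0.02) + 446 = 198916/0.044 + 446 ≈ 4521264.2 mm ≈ 4521 m.
Near limit Dn = s·(H − f)/(H + s − 2f) = 446000 × (4521264.2 − 446) / (4521264.2 + 446000 − 2 × 446) = 446000 × 4520818.2 / 4966372.2 ≈ 405987 mm.
Far limit Df = s·(H − f)/(H − s) = 446000 × (4521264.2 − 446) / (4521264.2 − 446000) = 446000 × 4520818.2 / 4075264.2 ≈ 494762 mm.
Depth of field = Df − Dn = 494762 − 405987 ≈ 88775 mm ≈ 88.8 m.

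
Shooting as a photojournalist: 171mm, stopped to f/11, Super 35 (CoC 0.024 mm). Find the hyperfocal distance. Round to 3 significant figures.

Hyperfocal distance H = f²/(N·c) + f = 171²/(11 × 0.024) + 171 = 29241/0.264 + 171 ≈ 110932.4 mm ≈ 111 m.

111 m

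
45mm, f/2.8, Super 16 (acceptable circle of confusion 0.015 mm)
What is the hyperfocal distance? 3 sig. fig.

48.3 m

Hyperfocal distance H = f²/(N·c) + f = 45²/(2.8 × 0.015) + 45 = 2025/0.042 + 45 ≈ 48259.3 mm ≈ 48.3 m.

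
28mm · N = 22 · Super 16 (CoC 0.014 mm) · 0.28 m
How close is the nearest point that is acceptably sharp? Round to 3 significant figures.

255 mm

Hyperfocal distance H = f²/(N·c) + f = 28²/(22 × 0.014) + 28 = 784/0.308 + 28 ≈ 2573.5 mm ≈ 2.573 m.
Near limit Dn = s·(H − f)/(H + s − 2f) = 280 × (2573.5 − 28) / (2573.5 + 280 − 2 × 28) = 280 × 2545.5 / 2797.5 ≈ 254.78 mm.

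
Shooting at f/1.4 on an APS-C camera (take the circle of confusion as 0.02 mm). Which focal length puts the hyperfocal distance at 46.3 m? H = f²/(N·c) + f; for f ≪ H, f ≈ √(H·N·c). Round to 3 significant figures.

36.0 mm

From H = f²/(N·c) + f, with f ≪ H: f ≈ √(H·N·c) = √(46300 × 1.4 × 0.02) = √1296.4 ≈ 36.01 mm.
The +f correction barely moves this — solving exactly, f² + N·c·f − N·c·H = 0 ⇒ f = (−N·c + √((N·c)² + 4·N·c·H))/2 = (−0.028 + √5185.6)/2 ≈ 35.992 mm, so f ≈ 36.0 mm.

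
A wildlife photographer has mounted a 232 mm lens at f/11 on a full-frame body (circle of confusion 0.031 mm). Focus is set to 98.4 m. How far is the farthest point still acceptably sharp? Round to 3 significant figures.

260 m

Hyperfocal distance H = f²/(N·c) + f = 232²/(11 × 0.031) + 232 = 53824/0.341 + 232 ≈ 158073.6 mm ≈ 158.1 m.
Far limit Df = s·(H − f)/(H − s) = 98400 × (158073.6 − 232) / (158073.6 − 98400) = 98400 × 157841.6 / 59673.6 ≈ 260276 mm ≈ 260 m.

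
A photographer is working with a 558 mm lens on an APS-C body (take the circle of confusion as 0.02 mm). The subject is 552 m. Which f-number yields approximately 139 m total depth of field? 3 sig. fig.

f/3.50

Write h = H − f = f²/(N·c). The thin-lens limits are Dn = s·h/(h + (s−f)) and Df = s·h/(h − (s−f)), so DoF = Df − Dn = 2·s·(s−f)·h / (h² − (s−f)²).
That is a quadratic in h: DoF·h² − 2·s·(s−f)·h − DoF·(s−f)² = 0 ⇒ h = (s−f)·(s + √(s² + DoF²)) / DoF = 551442 × (552000 + √(552000² + 139000²)) / 139000 = 551442 × (552000 + 569232) / 139000 ≈ 4448161 mm.
Then N = f²/(c·h) = 558² / (0.02 × 4448161) = 311364 / 88963 ≈ 3.50.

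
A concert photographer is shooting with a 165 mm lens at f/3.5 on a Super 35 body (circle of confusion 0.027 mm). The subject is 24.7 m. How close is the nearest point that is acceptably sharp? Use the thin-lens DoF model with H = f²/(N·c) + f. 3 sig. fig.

22.8 m

Hyperfocal distance H = f²/(N·c) + f = 165²/(3.5 × 0.027) + 165 = 27225/0.0945 + 165 ≈ 288260.2 mm ≈ 288.3 m.
Near limit Dn = s·(H − f)/(H + s − 2f) = 24700 × (288260.2 − 165) / (288260.2 + 24700 − 2 × 165) = 24700 × 288095.2 / 312630.2 ≈ 22762 mm ≈ 22.8 m.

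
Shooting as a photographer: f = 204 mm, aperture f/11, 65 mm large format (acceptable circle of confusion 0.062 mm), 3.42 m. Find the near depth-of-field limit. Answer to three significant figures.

3.25 m

Hyperfocal distance H = f²/(N·c) + f = 204²/(11 × 0.062) + 204 = 41616/0.682 + 204 ≈ 61224.5 mm ≈ 61.22 m.
Near limit Dn = s·(H − f)/(H + s − 2f) = 3420 × (61224.5 − 204) / (61224.5 + 3420 − 2 × 204) = 3420 × 61020.5 / 64236.5 ≈ 3248.8 mm ≈ 3.25 m.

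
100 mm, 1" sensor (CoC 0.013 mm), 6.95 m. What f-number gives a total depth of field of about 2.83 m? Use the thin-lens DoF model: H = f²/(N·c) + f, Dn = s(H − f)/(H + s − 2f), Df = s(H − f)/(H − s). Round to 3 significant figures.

Write h = H − f = f²/(N·c). The thin-lens limits are Dn = s·h/(h + (s−f)) and Df = s·h/(h − (s−f)), so DoF = Df − Dn = 2·s·(s−f)·h / (h² − (s−f)²).
That is a quadratic in h: DoF·h² − 2·s·(s−f)·h − DoF·(s−f)² = 0 ⇒ h = (s−f)·(s + √(s² + DoF²)) / DoF = 6850 × (6950 + √(6950² + 2830²)) / 2830 = 6850 × (6950 + 7504.09) / 2830 ≈ 34986 mm.
Then N = f²/(c·h) = 100² / (0.013 × 34986) = 10000 / 454.82 ≈ 22.

f/22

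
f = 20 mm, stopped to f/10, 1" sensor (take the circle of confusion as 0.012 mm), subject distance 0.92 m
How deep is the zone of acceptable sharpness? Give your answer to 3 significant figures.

0.536 m

Hyperfocal distance H = f²/(N·c) + f = 20²/(10 × 0.012) + 20 = 400/0.12 + 20 ≈ 3353.3 mm ≈ 3.353 m.
Near limit Dn = s·(H − f)/(H + s − 2f) = 920 × (3353.3 − 20) / (3353.3 + 920 − 2 × 20) = 920 × 3333.3 / 4233.3 ≈ 724.41 mm.
Far limit Df = s·(H − f)/(H − s) = 920 × (3353.3 − 20) / (3353.3 − 920) = 920 × 3333.3 / 2433.3 ≈ 1260.27 mm.
Depth of field = Df − Dn = 1260.27 − 724.41 ≈ 535.86 mm ≈ 0.536 m.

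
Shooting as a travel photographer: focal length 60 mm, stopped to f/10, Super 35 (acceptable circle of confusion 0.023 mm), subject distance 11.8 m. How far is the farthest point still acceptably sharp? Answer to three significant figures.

Hyperfocal distance H = f²/(N·c) + f = 60²/(10 × 0.023) + 60 = 3600/0.23 + 60 ≈ 15712.2 mm ≈ 15.71 m.
Far limit Df = s·(H − f)/(H − s) = 11800 × (15712.2 − 60) / (15712.2 − 11800) = 11800 × 15652.2 / 3912.2 ≈ 47210 mm ≈ 47.2 m.

47.2 m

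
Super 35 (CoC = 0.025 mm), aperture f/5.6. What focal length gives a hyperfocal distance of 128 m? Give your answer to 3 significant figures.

134 mm

From H = f²/(N·c) + f, with f ≪ H: f ≈ √(H·N·c) = √(128000 × 5.6 × 0.025) = √17920 ≈ 133.9 mm.
The +f correction barely moves this — solving exactly, f² + N·c·f − N·c·H = 0 ⇒ f = (−N·c + √((N·c)² + 4·N·c·H))/2 = (−0.14 + √71680)/2 ≈ 133.80 mm, so f ≈ 134 mm.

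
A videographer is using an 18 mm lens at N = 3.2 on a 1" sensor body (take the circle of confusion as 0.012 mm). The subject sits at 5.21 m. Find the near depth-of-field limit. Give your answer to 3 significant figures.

3.23 m

Hyperfocal distance H = f²/(N·c) + f = 18²/(3.2 × 0.012) + 18 = 324/0.0384 + 18 ≈ 8455.5 mm ≈ 8.456 m.
Near limit Dn = s·(H − f)/(H + s − 2f) = 5210 × (8455.5 − 18) / (8455.5 + 5210 − 2 × 18) = 5210 × 8437.5 / 13629.5 ≈ 3225.3 mm ≈ 3.23 m.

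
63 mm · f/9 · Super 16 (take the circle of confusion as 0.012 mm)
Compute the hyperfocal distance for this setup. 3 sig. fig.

Hyperfocal distance H = f²/(N·c) + f = 63²/(9 × 0.012) + 63 = 3969/0.108 + 63 ≈ 36813.0 mm ≈ 36.8 m.

36.8 m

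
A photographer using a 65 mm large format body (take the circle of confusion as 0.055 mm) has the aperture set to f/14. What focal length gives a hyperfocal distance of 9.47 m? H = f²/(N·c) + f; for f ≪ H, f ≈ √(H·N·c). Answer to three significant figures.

85.0 mm

From H = f²/(N·c) + f, with f ≪ H: f ≈ √(H·N·c) = √(9470 × 14 × 0.055) = √7291.9 ≈ 85.39 mm.
Exact: f² + N·c·f − N·c·H = 0 ⇒ f = (−N·c + √((N·c)² + 4·N·c·H))/2 = (−0.77 + √29168)/2 ≈ 85.008 mm ≈ 85.0 mm.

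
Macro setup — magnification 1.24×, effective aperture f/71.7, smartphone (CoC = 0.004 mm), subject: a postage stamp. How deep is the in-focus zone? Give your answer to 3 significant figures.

At magnification m, DoF ≈ 2·N_eff·c/m² = 2 × 71.7 × 0.004 / 1.24² = 0.5736 / 1.538 ≈ 0.373 mm.

0.373 mm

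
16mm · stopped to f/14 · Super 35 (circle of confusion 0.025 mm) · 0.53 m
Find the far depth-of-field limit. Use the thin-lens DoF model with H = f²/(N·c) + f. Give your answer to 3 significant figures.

Hyperfocal distance H = f²/(N·c) + f = 16²/(14 × 0.025) + 16 = 256/0.35 + 16 ≈ 747.4 mm ≈ 0.747 m.
Far limit Df = s·(H − f)/(H − s) = 530 × (747.4 − 16) / (747.4 − 530) = 530 × 731.4 / 217.4 ≈ 1782.9 mm ≈ 1.78 m.

1.78 m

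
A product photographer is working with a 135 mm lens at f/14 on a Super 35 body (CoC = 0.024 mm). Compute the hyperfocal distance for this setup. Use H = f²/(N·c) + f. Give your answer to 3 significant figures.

Hyperfocal distance H = f²/(N·c) + f = 135²/(14 × 0.024) + 135 = 18225/0.336 + 135 ≈ 54376.1 mm ≈ 54.4 m.

54.4 m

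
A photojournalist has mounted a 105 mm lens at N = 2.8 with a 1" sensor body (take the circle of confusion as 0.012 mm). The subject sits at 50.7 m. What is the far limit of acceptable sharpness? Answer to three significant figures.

59.9 m

Hyperfocal distance H = f²/(N·c) + f = 105²/(2.8 × 0.012) + 105 = 11025/0.0336 + 105 ≈ 328230.0 mm ≈ 328.2 m.
Far limit Df = s·(H − f)/(H − s) = 50700 × (328230.0 − 105) / (328230.0 − 50700) = 50700 × 328125.0 / 277530.0 ≈ 59943 mm ≈ 59.9 m.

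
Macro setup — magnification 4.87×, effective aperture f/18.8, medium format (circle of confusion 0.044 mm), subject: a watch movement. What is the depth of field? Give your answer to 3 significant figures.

0.0698 mm

At magnification m, DoF ≈ 2·N_eff·c/m² = 2 × 18.8 × 0.044 / 4.87² = 1.654 / 23.72 ≈ 0.0698 mm.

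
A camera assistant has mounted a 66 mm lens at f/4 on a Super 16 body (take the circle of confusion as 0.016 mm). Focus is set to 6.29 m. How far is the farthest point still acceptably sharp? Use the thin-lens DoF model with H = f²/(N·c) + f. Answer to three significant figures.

Hyperfocal distance H = f²/(N·c) + f = 66²/(4 × 0.016) + 66 = 4356/0.064 + 66 ≈ 68128.5 mm ≈ 68.13 m.
Far limit Df = s·(H − f)/(H − s) = 6290 × (68128.5 − 66) / (68128.5 − 6290) = 6290 × 68062.5 / 61838.5 ≈ 6923.1 mm ≈ 6.92 m.

6.92 m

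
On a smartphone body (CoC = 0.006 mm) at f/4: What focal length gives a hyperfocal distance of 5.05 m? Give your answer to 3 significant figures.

11.0 mm

From H = f²/(N·c) + f, with f ≪ H: f ≈ √(H·N·c) = √(5050 × 4 × 0.006) = √121.20 ≈ 11.01 mm.
The +f correction barely moves this — solving exactly, f² + N·c·f − N·c·H = 0 ⇒ f = (−N·c + √((N·c)² + 4·N·c·H))/2 = (−0.024 + √484.80)/2 ≈ 10.997 mm, so f ≈ 11.0 mm.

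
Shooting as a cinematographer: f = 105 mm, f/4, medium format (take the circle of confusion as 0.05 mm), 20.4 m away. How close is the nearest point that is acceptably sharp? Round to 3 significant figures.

Hyperfocal distance H = f²/(N·c) + f = 105²/(4 × 0.05) + 105 = 11025/0.2 + 105 ≈ 55230.0 mm ≈ 55.23 m.
Near limit Dn = s·(H − f)/(H + s − 2f) = 20400 × (55230.0 − 105) / (55230.0 + 20400 − 2 × 105) = 20400 × 55125.0 / 75420.0 ≈ 14911 mm ≈ 14.9 m.

14.9 m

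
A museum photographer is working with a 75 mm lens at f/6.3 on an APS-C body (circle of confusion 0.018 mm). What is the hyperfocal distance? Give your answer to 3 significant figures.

49.7 m

Hyperfocal distance H = f²/(N·c) + f = 75²/(6.3 × 0.018) + 75 = 5625/0.1134 + 75 ≈ 49678.2 mm ≈ 49.7 m.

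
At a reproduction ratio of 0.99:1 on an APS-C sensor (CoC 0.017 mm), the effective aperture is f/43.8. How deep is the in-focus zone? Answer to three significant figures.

1.52 mm

At magnification m, DoF ≈ 2·N_eff·c/m² = 2 × 43.8 × 0.017 / 0.99² = 1.489 / 0.9801 ≈ 1.52 mm.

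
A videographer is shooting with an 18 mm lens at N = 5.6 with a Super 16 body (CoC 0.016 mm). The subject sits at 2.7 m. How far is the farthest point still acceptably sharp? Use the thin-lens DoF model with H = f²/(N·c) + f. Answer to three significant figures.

10.5 m

Hyperfocal distance H = f²/(N·c) + f = 18²/(5.6 × 0.016) + 18 = 324/0.0896 + 18 ≈ 3634.1 mm ≈ 3.634 m.
Far limit Df = s·(H − f)/(H − s) = 2700 × (3634.1 − 18) / (3634.1 − 2700) = 2700 × 3616.1 / 934.1 ≈ 10453 mm ≈ 10.5 m.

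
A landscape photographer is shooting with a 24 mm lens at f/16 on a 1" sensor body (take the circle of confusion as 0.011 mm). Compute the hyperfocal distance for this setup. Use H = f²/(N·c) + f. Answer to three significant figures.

Hyperfocal distance H = f²/(N·c) + f = 24²/(16 × 0.011) + 24 = 576/0.176 + 24 ≈ 3296.7 mm ≈ 3.30 m.

3.30 m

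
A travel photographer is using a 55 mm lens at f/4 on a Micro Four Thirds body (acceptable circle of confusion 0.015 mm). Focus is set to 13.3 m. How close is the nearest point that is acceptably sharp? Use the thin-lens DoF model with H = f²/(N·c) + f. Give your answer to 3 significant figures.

Hyperfocal distance H = f²/(N·c) + f = 55²/(4 × 0.015) + 55 = 3025/0.06 + 55 ≈ 50471.7 mm ≈ 50.47 m.
Near limit Dn = s·(H − f)/(H + s − 2f) = 13300 × (50471.7 − 55) / (50471.7 + 13300 − 2 × 55) = 13300 × 50416.7 / 63661.7 ≈ 10533 mm ≈ 10.5 m.

10.5 m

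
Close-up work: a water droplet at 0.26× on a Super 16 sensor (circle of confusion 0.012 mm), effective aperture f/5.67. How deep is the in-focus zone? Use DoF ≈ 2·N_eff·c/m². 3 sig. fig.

2.01 mm

At magnification m, DoF ≈ 2·N_eff·c/m² = 2 × 5.67 × 0.012 / 0.26² = 0.1361 / 0.0676 ≈ 2.01 mm.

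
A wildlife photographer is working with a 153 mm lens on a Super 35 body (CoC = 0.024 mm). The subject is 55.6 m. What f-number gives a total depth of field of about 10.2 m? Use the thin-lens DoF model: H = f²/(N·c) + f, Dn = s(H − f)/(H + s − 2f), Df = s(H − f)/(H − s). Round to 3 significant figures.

f/1.60

Write h = H − f = f²/(N·c). The thin-lens limits are Dn = s·h/(h + (s−f)) and Df = s·h/(h − (s−f)), so DoF = Df − Dn = 2·s·(s−f)·h / (h² − (s−f)²).
That is a quadratic in h: DoF·h² − 2·s·(s−f)·h − DoF·(s−f)² = 0 ⇒ h = (s−f)·(s + √(s² + DoF²)) / DoF = 55447 × (55600 + √(55600² + 10200²)) / 10200 = 55447 × (55600 + 56527.9) / 10200 ≈ 609525 mm.
Then N = f²/(c·h) = 153² / (0.024 × 609525) = 23409 / 14629 ≈ 1.60.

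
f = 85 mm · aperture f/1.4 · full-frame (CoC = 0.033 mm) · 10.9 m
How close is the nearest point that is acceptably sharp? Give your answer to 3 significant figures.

10.2 m

Hyperfocal distance H = f²/(N·c) + f = 85²/(1.4 × 0.033) + 85 = 7225/0.0462 + 85 ≈ 156470.3 mm ≈ 156.5 m.
Near limit Dn = s·(H − f)/(H + s − 2f) = 10900 × (156470.3 − 85) / (156470.3 + 10900 − 2 × 85) = 10900 × 156385.3 / 167200.3 ≈ 10195 mm ≈ 10.2 m.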